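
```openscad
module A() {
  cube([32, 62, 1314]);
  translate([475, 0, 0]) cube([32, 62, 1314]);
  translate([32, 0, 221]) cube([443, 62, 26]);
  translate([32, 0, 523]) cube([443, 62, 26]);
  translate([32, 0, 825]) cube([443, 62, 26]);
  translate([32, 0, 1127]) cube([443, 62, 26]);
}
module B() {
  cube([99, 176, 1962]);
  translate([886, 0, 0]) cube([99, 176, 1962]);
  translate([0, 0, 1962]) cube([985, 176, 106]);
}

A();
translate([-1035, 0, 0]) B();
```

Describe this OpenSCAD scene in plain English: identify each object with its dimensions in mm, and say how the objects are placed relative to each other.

A is a straight ladder. Two 32×62 mm vertical rails, 1314 mm tall, stand 507 mm apart (outside-to-outside) with their front faces coplanar on the −y side. 4 rungs, each 62 mm deep and 26 mm tall, span between the inner faces of the rails, front faces flush with the rails. The lowest rung's underside is at z = 221 mm and rungs are spaced 302 mm apart (underside to underside).

B is a rectangular door frame: two vertical jambs of 99×176 mm section, 1962 mm tall, with a clear opening 787 mm wide between their inner faces. A header 106 mm tall and 176 mm deep lies on top of the jambs and spans the full outside width.

The door frame is on the floor beside the ladder on its −x side.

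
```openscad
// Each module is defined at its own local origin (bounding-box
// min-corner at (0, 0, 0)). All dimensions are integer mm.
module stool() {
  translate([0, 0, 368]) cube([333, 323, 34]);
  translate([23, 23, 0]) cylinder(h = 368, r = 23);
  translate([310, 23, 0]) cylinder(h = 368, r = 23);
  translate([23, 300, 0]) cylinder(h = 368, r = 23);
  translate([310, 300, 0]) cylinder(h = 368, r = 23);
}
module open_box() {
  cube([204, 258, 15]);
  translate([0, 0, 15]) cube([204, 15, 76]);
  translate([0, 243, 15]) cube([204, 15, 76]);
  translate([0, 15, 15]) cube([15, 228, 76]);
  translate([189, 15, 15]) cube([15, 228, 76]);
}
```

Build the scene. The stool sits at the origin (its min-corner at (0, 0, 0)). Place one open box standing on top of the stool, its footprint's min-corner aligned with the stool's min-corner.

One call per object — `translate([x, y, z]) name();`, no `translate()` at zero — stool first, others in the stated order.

stool();
translate([0, 0, 402]) open_box();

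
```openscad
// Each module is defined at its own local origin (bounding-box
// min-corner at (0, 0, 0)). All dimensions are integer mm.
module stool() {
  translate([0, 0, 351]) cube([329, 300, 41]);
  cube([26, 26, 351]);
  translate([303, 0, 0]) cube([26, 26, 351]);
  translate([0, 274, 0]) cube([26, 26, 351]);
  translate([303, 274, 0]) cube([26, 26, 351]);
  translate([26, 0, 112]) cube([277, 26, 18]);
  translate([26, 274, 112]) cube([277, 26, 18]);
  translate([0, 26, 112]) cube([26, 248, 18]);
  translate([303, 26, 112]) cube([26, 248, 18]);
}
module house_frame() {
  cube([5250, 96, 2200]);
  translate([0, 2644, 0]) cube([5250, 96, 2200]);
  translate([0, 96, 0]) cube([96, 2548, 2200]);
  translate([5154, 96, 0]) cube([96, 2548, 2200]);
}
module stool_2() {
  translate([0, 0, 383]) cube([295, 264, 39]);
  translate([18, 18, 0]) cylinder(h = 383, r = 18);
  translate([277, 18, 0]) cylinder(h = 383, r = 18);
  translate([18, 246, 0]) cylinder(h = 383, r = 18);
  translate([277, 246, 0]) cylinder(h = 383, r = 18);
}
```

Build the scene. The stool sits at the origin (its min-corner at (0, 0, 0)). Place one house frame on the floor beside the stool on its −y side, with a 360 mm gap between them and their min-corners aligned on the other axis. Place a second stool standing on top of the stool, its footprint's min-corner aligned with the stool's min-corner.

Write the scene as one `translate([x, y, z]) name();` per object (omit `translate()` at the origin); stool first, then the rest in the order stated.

stool();
translate([0, -3100, 0]) house_frame();
translate([0, 0, 392]) stool_2();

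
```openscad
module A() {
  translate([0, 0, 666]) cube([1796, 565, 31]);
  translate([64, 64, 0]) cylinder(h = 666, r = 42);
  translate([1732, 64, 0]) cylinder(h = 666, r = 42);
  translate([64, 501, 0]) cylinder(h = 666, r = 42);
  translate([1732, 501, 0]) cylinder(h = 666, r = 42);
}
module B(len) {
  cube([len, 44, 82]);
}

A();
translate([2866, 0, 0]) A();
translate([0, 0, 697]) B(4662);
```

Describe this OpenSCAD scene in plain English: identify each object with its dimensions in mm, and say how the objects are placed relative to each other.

A is a table: top 1796 mm (x) × 565 mm (y), 31 mm thick, upper face at z = 697 mm, on four round legs of 84 mm diameter, each leg's bounding box inset 22 mm from the nearest pair of top edges, running from z = 0 to the bottom of the top.

B is a rectangular beam 4662 mm long (x), 44 mm deep (y), 82 mm thick (z).

The beam spans the tops of two tables placed 1070 mm apart, resting at z = 697 mm.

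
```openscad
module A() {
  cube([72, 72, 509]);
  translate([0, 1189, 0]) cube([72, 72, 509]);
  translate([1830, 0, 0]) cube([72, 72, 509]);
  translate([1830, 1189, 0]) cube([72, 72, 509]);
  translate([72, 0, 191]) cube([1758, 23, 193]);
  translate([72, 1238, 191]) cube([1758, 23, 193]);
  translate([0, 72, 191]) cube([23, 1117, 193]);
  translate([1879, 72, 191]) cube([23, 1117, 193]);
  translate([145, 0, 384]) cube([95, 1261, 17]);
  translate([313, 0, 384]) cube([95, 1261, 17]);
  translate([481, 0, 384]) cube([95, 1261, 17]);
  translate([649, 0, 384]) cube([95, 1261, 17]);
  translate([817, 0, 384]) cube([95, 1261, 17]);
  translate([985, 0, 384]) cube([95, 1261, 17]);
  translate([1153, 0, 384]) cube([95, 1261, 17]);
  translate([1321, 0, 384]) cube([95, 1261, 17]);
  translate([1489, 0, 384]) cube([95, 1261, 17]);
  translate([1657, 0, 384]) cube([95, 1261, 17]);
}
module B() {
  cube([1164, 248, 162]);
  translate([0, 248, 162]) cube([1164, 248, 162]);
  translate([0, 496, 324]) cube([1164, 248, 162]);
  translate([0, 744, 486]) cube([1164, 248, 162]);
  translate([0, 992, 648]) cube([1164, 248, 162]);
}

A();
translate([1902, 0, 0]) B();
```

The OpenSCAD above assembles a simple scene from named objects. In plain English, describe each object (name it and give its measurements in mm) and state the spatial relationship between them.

A is a bed frame 1902 mm long (x) by 1261 mm wide (y). Four 72×72 mm corner posts, 509 mm tall, at the corners of the footprint. Four rails of 23 mm thickness and 193 mm height run between adjacent posts with their undersides at z = 191 mm, their outer faces flush with the outside of the frame (the two x-running rails run between the posts' inner faces; the two y-running rails run between the posts' inner faces). 10 slats, each 95 mm wide (x) and 17 mm thick, lie across the top of the two x-running rails, running the full 1261 mm width of the frame in y; the slats are evenly spaced along x between the inner faces of the end posts with equal gaps (rounded down to the nearest mm) at the −x end and between each pair — any rounding remainder accumulates at the +x end.

B is a run of 5 identical solid stair steps. Each tread is 1164×248 mm and each step block is 162 mm high. Step 1 rests on the floor; step k is offset from step 1 by (k−1)×248 mm in y and (k−1)×162 mm in z.

The staircase is against the bed frame's +x side, with their −y faces flush.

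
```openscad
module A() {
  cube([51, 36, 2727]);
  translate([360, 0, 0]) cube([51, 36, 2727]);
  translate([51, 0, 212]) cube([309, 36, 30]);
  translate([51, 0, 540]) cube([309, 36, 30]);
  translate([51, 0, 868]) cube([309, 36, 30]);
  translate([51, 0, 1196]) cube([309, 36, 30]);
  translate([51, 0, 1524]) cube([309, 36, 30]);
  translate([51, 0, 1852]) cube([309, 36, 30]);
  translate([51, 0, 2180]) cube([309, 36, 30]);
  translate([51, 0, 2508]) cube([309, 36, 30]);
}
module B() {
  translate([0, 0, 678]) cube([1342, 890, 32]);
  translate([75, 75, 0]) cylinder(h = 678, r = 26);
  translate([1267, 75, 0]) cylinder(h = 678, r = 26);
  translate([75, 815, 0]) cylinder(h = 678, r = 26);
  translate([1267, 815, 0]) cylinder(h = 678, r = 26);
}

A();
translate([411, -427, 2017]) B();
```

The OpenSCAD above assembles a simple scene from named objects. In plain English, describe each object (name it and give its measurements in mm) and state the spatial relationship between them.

A is a wooden ladder with two side rails of 51×36 mm section and 2727 mm height, set 411 mm apart overall. Between them run 8 rectangular rungs (36 mm deep, 30 mm thick), front faces flush with the rails' −y face. The bottom of the first rung is 212 mm above the floor and each subsequent rung is 328 mm higher than the one below.

B is a table with a 1342×890 mm rectangular top, 32 mm thick, top surface at z = 710 mm, supported by four round legs of 52 mm diameter, each leg's bounding box inset 49 mm from the nearest pair of top edges, running from the floor.

The table is beside the ladder with their tops flush at z = 2727.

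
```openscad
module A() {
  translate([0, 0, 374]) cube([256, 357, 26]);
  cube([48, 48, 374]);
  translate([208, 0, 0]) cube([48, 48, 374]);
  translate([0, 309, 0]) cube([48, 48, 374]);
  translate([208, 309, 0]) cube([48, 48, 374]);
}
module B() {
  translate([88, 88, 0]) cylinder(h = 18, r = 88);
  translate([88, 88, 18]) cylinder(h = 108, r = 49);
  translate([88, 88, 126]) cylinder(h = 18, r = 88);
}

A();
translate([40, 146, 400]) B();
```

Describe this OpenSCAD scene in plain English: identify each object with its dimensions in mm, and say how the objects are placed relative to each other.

A is a four-legged stool. The seat is a 256×357×26 mm slab whose top surface is at z = 400 mm; four square legs, each 48×48 mm in cross-section, run from the floor (z = 0) to the underside of the seat, each flush with a corner of the seat.

B is a spool: two coaxial disc flanges of radius 88 mm and thickness 18 mm, joined by a core cylinder of radius 49 mm and height 108 mm. The lower flange rests on z = 0 and the three cylinders share a vertical axis.

The spool is on top of the stool.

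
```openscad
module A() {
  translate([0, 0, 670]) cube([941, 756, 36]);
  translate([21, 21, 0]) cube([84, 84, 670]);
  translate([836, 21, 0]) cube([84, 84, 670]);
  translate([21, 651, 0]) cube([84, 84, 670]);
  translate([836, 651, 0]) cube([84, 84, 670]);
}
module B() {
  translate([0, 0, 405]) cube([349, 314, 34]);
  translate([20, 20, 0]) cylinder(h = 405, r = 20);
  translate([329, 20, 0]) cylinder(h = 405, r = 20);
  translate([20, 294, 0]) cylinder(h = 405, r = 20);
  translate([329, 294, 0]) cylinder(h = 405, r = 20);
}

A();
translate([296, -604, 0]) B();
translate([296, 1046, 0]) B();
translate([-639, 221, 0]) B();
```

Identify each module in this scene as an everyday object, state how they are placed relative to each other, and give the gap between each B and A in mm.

A is a table. B is a stool. Three stools sit around the table at the −y, +y, −x sides. The gap between each stool and the table is 290 mm.

Each stool's nearest face is 290 mm from the table's bounding box.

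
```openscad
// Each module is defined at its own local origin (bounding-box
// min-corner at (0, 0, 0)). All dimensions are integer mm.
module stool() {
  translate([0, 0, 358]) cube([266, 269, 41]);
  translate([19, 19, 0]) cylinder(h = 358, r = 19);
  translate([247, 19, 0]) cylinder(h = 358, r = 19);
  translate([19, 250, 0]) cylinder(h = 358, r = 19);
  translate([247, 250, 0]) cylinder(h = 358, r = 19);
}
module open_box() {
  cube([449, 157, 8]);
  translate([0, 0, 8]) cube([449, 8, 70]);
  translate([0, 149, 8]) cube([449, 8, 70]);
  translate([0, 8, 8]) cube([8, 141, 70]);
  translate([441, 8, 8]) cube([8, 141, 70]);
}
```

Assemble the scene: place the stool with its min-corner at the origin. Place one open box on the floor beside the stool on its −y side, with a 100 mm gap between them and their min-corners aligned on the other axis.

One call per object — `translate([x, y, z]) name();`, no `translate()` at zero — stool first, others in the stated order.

stool();
translate([0, -257, 0]) open_box();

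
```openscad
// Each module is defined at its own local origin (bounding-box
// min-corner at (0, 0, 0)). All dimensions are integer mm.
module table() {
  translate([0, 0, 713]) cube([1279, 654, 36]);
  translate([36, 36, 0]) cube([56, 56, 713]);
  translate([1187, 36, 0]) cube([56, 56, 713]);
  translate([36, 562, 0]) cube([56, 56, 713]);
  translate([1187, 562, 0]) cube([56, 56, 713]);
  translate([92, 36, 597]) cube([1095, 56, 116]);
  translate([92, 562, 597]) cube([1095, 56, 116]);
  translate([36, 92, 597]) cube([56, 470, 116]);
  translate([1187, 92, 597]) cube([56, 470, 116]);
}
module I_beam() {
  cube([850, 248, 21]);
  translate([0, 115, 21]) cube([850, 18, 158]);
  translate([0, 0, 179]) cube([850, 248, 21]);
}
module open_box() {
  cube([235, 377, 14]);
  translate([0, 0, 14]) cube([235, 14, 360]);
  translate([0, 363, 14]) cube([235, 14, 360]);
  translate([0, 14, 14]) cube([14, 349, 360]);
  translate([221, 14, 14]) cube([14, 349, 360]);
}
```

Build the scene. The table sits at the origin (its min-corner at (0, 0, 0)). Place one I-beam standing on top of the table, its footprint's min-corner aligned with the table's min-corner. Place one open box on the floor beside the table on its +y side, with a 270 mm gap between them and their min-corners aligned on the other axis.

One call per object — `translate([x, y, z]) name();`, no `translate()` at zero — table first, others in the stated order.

table();
translate([0, 0, 749]) I_beam();
translate([0, 924, 0]) open_box();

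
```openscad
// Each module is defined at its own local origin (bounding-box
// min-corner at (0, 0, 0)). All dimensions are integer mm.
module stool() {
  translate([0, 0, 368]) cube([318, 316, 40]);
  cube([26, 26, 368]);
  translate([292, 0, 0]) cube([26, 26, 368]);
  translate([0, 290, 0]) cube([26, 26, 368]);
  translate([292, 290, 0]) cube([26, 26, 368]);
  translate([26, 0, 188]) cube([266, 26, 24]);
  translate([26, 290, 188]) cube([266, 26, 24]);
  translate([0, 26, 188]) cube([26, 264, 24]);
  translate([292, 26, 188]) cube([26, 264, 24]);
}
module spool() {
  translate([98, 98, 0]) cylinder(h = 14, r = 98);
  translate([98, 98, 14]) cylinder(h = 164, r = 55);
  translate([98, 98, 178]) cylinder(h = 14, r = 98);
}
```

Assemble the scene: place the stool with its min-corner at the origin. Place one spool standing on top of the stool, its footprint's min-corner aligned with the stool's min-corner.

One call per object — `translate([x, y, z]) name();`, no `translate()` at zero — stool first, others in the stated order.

stool();
translate([0, 0, 408]) spool();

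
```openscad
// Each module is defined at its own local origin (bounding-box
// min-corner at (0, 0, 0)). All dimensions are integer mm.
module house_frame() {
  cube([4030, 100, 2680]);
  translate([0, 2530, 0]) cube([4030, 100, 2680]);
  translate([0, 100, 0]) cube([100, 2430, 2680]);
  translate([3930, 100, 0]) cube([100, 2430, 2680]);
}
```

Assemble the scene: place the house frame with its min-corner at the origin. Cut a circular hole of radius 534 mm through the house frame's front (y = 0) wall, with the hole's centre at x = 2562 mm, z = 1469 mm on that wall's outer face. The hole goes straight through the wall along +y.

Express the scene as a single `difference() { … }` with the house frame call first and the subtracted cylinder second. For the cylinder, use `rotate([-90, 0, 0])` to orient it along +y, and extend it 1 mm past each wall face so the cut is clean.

difference() {
  house_frame();
  translate([2562, -1, 1469]) rotate([-90, 0, 0]) cylinder(h = 102, r = 534);
}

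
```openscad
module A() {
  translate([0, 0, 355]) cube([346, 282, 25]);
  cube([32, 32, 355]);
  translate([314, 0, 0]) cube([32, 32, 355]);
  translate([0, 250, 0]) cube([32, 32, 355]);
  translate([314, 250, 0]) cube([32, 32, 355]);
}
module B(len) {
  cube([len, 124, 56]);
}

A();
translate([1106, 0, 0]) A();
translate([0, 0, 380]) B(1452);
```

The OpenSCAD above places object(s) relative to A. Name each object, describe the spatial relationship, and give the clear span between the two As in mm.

Second stool starts at x = 1106; first ends at x = 346; clear span = 1106 − 346 = 760 mm.

A is a stool. B is a beam. A beam spans the tops of two stools. The clear span between the two stools is 760 mm.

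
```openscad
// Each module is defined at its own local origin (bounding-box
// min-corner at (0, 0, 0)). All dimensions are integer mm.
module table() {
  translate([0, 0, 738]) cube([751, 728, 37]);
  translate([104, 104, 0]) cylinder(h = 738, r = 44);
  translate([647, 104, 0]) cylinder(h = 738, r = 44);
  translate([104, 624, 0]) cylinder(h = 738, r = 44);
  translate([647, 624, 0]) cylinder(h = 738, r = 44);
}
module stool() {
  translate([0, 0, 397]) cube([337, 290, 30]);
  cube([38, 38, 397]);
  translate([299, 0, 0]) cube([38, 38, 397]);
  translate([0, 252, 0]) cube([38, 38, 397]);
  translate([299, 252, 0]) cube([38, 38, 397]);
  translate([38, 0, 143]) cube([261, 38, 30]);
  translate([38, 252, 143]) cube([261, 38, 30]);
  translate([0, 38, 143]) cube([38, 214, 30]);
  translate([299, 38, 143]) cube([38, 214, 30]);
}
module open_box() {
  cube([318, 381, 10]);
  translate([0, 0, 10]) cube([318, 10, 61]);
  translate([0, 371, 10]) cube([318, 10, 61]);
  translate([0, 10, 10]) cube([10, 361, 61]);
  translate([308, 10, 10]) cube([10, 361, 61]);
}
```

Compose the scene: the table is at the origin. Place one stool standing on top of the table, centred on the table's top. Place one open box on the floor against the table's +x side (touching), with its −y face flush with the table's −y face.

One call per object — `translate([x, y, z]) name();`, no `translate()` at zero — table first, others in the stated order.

table();
translate([207, 219, 775]) stool();
translate([751, 0, 0]) open_box();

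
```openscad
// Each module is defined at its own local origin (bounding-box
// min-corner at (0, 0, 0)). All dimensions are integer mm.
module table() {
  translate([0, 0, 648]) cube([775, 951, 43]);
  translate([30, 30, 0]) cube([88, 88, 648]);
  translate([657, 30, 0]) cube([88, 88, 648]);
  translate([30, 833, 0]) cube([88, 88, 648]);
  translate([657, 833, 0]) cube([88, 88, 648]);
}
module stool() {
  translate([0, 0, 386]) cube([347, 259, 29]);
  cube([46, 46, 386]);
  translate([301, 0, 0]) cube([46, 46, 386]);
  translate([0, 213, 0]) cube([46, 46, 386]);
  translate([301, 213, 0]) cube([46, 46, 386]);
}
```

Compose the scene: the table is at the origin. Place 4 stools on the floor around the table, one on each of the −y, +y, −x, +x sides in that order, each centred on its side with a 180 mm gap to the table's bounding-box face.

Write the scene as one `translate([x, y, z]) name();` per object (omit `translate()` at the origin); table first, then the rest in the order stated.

table();
translate([214, -439, 0]) stool();
translate([214, 1131, 0]) stool();
translate([-527, 346, 0]) stool();
translate([955, 346, 0]) stool();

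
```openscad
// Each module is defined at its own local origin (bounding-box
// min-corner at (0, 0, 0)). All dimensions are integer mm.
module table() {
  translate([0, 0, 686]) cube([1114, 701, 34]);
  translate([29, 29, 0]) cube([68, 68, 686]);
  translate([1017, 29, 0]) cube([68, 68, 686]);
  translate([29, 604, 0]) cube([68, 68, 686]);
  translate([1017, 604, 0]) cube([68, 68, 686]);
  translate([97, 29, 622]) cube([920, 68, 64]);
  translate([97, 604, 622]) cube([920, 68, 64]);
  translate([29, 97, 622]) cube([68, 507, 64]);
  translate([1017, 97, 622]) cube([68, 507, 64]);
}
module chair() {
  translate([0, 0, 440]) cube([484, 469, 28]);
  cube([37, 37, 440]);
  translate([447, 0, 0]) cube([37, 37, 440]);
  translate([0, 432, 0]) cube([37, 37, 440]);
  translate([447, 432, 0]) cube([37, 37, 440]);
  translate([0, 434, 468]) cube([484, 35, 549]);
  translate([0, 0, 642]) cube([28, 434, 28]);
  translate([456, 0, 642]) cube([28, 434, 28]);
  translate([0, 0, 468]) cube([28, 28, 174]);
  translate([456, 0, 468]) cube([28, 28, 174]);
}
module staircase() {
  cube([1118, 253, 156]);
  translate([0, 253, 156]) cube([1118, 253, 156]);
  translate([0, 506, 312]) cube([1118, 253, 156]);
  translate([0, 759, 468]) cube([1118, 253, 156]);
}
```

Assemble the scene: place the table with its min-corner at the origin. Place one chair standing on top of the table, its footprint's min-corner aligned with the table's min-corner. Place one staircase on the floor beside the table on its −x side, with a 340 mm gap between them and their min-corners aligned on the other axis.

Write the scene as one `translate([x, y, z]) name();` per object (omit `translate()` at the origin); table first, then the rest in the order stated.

table();
translate([0, 0, 720]) chair();
translate([-1458, 0, 0]) staircase();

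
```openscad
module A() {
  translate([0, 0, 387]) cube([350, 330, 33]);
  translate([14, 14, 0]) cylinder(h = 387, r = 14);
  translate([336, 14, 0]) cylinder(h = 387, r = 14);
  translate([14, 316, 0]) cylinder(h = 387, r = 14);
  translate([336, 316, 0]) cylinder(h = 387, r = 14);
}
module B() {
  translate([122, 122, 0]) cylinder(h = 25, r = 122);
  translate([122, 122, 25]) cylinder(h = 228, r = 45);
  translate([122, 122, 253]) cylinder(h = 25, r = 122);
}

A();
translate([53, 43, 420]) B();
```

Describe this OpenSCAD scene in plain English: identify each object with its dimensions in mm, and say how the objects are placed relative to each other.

A is a simple wooden stool: a rectangular seat 350 mm (x) by 330 mm (y), 33 mm thick, top face at z = 420 mm, on four round legs, each 28 mm in diameter. The legs rest on z = 0, each leg's axis is inset half a diameter from the nearest pair of seat edges (so the leg's bounding box is flush with the corner).

B is a spool: two coaxial disc flanges of radius 122 mm and thickness 25 mm, joined by a core cylinder of radius 45 mm and height 228 mm. The lower flange rests on z = 0 and the three cylinders share a vertical axis.

The spool is on top of the stool, centred.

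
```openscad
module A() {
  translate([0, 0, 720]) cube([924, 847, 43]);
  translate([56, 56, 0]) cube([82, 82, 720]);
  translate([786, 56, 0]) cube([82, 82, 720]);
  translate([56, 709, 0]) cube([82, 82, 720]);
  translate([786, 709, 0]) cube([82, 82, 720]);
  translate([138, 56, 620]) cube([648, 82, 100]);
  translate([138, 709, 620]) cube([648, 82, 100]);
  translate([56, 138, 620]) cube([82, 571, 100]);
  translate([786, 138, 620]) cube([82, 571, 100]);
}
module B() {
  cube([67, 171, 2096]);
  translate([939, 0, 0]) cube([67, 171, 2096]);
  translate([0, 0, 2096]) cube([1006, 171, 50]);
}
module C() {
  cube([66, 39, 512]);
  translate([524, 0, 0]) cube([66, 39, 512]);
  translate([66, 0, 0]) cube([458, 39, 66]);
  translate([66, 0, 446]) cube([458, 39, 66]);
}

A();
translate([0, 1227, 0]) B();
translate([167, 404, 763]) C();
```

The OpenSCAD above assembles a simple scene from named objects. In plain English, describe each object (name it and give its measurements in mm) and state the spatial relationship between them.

A is a rectangular dining table. The top is 924×847×43 mm with its upper surface at z = 763 mm. It stands on four 82×82 mm square legs, each inset 56 mm from the nearest pair of top edges, running from the floor to the underside of the top. Four apron rails, 82 mm thick and 100 mm tall, run between adjacent legs with their top edges flush with the underside of the top and their outer faces flush with the legs' outer faces.

B is a rectangular door frame: two vertical jambs of 67×171 mm section, 2096 mm tall, with a clear opening 872 mm wide between their inner faces. A header 50 mm tall and 171 mm deep lies on top of the jambs and spans the full outside width.

C is a rectangular picture frame lying in the x–z plane (depth along y). The opening is 458 mm wide (x) by 380 mm tall (z), surrounded by a border 66 mm wide on all four sides. The frame is 39 mm deep and is made of two full-height vertical stiles with two horizontal rails fitted between them.

The door frame is on the floor beside the table on its +y side. The picture frame is on top of the table, centred.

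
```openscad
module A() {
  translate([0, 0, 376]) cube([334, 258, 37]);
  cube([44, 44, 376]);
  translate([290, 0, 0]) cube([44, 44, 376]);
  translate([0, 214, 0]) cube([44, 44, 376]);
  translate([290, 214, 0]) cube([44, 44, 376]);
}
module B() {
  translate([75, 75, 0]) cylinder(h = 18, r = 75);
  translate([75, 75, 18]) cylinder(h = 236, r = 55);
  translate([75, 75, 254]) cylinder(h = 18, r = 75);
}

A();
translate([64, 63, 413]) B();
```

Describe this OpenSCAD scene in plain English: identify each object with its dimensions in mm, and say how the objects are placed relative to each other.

A is a simple wooden stool: a rectangular seat 334 mm (x) by 258 mm (y), 37 mm thick, top face at z = 413 mm, on four square legs, each 44×44 mm in cross-section. The legs rest on z = 0, each flush with a corner of the seat.

B is a spool: two coaxial disc flanges of radius 75 mm and thickness 18 mm, joined by a core cylinder of radius 55 mm and height 236 mm. The lower flange rests on z = 0 and the three cylinders share a vertical axis.

The spool is on top of the stool.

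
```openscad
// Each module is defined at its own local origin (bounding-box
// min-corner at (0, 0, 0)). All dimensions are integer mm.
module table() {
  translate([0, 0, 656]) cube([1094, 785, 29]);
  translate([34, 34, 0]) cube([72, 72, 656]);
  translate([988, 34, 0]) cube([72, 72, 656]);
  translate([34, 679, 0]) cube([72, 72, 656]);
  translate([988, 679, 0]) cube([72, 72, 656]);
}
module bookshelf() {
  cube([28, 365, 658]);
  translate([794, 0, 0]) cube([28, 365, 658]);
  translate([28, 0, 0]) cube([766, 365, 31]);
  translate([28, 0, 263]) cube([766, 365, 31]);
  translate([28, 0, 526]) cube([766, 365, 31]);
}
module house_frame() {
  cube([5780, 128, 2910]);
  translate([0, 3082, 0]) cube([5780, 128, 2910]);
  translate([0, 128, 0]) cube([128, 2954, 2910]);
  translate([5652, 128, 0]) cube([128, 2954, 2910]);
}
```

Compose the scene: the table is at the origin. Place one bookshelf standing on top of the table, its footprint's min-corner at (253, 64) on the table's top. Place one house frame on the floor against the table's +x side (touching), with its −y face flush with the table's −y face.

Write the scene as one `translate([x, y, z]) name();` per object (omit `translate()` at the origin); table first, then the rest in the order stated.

table();
translate([253, 64, 685]) bookshelf();
translate([1094, 0, 0]) house_frame();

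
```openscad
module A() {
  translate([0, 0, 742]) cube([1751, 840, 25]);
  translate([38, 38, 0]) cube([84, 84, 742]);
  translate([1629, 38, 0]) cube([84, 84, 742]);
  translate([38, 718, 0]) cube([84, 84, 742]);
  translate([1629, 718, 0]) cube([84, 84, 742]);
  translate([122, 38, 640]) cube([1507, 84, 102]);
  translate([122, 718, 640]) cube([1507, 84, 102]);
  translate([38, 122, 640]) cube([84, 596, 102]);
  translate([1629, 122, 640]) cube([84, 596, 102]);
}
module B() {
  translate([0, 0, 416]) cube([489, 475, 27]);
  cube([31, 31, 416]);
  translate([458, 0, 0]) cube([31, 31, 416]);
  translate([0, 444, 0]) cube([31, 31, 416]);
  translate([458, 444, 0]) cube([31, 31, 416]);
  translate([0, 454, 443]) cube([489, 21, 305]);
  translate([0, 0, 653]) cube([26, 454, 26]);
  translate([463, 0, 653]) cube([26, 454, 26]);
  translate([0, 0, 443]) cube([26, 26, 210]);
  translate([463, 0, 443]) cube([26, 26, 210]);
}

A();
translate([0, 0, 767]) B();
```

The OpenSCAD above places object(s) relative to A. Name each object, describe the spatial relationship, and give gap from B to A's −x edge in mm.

The chair's min-x is at 0; the table's min-x is 0; gap = 0 mm.

A is a table. B is a chair. The chair is on top of the table. The gap from the chair to the table's −x edge is 0 mm.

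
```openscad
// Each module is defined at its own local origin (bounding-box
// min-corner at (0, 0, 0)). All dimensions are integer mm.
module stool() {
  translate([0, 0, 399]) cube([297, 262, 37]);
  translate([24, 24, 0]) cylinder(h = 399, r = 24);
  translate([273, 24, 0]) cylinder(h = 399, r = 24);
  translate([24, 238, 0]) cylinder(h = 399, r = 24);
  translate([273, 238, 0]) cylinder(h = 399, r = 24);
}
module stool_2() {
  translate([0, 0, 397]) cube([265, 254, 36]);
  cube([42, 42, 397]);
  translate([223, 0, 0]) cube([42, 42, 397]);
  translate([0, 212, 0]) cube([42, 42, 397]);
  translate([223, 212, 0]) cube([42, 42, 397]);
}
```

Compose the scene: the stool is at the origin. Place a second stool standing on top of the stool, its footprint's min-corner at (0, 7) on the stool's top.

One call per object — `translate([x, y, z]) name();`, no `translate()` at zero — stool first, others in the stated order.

stool();
translate([0, 7, 436]) stool_2();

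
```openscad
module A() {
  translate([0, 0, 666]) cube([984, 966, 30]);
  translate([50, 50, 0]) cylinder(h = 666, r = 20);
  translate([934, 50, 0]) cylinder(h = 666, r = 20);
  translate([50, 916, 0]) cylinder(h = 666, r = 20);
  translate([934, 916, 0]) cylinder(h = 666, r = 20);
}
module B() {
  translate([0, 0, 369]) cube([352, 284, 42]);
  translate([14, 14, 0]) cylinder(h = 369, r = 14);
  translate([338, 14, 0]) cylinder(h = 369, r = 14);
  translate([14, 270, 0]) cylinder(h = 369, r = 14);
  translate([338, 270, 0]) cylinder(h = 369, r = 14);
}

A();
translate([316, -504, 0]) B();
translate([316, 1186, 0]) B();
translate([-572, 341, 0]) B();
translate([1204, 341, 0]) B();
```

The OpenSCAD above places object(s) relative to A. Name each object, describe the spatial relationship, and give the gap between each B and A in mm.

Each stool's nearest face is 220 mm from the table's bounding box.

A is a table. B is a stool. Four stools sit around the table at the −y, +y, −x, +x sides. The gap between each stool and the table is 220 mm.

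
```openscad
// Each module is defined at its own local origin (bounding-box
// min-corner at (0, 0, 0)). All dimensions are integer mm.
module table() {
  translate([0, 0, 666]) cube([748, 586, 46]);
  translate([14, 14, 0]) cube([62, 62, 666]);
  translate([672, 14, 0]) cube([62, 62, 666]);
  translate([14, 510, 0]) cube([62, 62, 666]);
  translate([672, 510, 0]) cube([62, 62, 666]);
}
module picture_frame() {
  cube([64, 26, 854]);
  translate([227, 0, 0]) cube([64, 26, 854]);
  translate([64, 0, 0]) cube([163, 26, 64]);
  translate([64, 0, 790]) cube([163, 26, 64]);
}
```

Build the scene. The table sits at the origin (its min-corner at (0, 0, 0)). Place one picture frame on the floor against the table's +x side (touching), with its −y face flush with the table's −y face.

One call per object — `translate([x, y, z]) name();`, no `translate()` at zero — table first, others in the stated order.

table();
translate([748, 0, 0]) picture_frame();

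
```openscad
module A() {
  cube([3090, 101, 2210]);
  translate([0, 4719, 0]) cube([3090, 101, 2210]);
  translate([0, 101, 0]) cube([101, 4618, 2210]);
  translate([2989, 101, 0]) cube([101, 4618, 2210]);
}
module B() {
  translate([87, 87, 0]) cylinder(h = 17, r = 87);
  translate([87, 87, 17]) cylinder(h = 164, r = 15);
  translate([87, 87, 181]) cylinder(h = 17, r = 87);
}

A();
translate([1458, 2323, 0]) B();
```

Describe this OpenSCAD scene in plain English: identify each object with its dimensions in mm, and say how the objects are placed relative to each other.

A is a box-shaped house frame (walls only): outside footprint 3090×4820 mm, wall height 2210 mm, wall thickness 101 mm. The two y-facing walls run the full x-width; the two x-facing walls fit between the inner faces of the y-facing walls.

B is a spool: two coaxial disc flanges of radius 87 mm and thickness 17 mm, joined by a core cylinder of radius 15 mm and height 164 mm. The lower flange rests on z = 0 and the three cylinders share a vertical axis.

The spool sits inside the house frame, centred.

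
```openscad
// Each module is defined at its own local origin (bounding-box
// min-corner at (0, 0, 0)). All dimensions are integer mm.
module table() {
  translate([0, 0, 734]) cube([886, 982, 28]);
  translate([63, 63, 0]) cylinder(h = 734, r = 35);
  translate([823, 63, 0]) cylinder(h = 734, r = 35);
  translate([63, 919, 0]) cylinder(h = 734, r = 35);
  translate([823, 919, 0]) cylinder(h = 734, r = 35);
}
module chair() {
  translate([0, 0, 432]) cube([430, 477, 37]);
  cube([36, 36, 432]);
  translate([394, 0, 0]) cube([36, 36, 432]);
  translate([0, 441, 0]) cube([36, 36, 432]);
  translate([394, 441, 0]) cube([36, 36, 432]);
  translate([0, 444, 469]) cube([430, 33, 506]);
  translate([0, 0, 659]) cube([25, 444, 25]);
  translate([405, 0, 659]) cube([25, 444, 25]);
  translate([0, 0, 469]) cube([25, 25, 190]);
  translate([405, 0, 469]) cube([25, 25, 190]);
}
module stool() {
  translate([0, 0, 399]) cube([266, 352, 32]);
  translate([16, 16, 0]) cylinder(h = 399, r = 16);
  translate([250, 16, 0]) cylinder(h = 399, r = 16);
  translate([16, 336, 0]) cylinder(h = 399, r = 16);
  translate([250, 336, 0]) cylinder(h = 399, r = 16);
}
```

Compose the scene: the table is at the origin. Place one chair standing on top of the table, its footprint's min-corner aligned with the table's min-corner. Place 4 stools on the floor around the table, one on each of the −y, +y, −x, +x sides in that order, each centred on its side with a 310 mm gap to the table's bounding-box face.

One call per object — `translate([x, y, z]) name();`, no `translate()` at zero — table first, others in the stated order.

table();
translate([0, 0, 762]) chair();
translate([310, -662, 0]) stool();
translate([310, 1292, 0]) stool();
translate([-576, 315, 0]) stool();
translate([1196, 315, 0]) stool();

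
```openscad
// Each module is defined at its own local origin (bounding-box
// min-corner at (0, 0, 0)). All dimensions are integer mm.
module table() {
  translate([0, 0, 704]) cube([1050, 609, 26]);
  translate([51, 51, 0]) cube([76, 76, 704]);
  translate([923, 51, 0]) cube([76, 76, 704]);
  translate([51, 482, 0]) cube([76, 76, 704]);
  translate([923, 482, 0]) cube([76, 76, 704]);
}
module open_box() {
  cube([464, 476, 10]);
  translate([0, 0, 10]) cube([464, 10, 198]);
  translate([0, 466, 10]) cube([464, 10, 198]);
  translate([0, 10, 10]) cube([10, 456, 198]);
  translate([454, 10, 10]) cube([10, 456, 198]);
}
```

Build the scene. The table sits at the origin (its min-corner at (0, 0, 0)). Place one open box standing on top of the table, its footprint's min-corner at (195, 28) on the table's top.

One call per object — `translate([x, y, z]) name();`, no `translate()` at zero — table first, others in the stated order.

table();
translate([195, 28, 730]) open_box();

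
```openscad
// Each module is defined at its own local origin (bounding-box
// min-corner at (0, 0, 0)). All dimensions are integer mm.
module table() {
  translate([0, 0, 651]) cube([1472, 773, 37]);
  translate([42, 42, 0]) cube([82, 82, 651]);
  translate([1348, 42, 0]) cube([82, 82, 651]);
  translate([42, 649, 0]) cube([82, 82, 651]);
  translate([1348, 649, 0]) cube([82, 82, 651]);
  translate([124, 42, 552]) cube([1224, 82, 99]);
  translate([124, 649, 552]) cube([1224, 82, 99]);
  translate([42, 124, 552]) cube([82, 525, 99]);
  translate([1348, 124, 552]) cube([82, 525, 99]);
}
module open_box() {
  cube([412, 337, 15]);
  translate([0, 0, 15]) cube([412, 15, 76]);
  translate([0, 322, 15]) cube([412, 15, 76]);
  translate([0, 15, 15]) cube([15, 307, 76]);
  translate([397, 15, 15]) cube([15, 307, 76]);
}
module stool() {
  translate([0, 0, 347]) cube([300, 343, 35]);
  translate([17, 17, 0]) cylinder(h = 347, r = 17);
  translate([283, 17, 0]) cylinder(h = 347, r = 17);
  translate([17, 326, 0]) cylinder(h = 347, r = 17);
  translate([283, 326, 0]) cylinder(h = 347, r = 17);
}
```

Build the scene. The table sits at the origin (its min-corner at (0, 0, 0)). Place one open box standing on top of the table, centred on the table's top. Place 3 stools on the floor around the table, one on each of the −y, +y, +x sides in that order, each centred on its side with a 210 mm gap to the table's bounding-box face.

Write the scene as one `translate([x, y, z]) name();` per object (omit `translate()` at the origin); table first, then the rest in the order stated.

table();
translate([530, 218, 688]) open_box();
translate([586, -553, 0]) stool();
translate([586, 983, 0]) stool();
translate([1682, 215, 0]) stool();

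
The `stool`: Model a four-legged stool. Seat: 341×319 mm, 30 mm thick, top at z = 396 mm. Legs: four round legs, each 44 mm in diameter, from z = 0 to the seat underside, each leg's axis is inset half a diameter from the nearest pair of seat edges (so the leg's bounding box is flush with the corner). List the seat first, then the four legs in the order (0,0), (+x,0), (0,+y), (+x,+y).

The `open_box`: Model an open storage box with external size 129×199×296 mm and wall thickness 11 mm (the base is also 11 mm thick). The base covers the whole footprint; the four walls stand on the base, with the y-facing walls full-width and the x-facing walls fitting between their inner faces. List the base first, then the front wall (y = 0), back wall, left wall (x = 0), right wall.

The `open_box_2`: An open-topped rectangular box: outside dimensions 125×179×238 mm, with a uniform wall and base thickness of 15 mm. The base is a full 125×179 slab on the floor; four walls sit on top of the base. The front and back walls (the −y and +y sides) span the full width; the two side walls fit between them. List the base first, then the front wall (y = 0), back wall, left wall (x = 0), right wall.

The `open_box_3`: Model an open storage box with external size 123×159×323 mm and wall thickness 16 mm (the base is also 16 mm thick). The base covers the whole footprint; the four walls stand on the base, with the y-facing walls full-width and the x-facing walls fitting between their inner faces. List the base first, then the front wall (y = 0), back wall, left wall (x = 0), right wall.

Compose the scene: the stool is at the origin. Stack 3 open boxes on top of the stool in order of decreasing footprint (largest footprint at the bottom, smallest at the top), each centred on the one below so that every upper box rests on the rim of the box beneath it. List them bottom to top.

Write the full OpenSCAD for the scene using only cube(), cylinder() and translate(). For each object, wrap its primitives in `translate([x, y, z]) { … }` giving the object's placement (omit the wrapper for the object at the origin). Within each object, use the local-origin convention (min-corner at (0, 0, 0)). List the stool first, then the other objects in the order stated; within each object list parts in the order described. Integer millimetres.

translate([0, 0, 366]) cube([341, 319, 30]);
translate([22, 22, 0]) cylinder(h = 366, r = 22);
translate([319, 22, 0]) cylinder(h = 366, r = 22);
translate([22, 297, 0]) cylinder(h = 366, r = 22);
translate([319, 297, 0]) cylinder(h = 366, r = 22);
translate([106, 60, 396]) {
  cube([129, 199, 11]);
  translate([0, 0, 11]) cube([129, 11, 285]);
  translate([0, 188, 11]) cube([129, 11, 285]);
  translate([0, 11, 11]) cube([11, 177, 285]);
  translate([118, 11, 11]) cube([11, 177, 285]);
}
translate([108, 70, 692]) {
  cube([125, 179, 15]);
  translate([0, 0, 15]) cube([125, 15, 223]);
  translate([0, 164, 15]) cube([125, 15, 223]);
  translate([0, 15, 15]) cube([15, 149, 223]);
  translate([110, 15, 15]) cube([15, 149, 223]);
}
translate([109, 80, 930]) {
  cube([123, 159, 16]);
  translate([0, 0, 16]) cube([123, 16, 307]);
  translate([0, 143, 16]) cube([123, 16, 307]);
  translate([0, 16, 16]) cube([16, 127, 307]);
  translate([107, 16, 16]) cube([16, 127, 307]);
}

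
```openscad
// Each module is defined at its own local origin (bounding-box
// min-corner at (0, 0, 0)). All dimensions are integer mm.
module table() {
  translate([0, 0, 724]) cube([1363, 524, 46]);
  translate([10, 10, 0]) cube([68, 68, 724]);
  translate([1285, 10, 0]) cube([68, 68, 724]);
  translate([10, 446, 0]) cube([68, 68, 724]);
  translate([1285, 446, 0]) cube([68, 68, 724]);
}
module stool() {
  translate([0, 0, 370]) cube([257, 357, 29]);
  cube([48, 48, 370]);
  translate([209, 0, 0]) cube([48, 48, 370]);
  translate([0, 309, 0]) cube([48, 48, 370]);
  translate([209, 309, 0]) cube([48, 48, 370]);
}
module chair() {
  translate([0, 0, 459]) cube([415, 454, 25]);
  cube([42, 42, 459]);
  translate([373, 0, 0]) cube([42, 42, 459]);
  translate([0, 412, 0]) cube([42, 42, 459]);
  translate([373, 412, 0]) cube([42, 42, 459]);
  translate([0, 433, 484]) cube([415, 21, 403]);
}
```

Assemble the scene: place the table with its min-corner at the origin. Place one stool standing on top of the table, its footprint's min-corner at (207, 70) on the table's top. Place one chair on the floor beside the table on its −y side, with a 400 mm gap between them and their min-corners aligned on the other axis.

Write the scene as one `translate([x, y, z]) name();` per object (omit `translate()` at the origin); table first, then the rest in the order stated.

table();
translate([207, 70, 770]) stool();
translate([0, -854, 0]) chair();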